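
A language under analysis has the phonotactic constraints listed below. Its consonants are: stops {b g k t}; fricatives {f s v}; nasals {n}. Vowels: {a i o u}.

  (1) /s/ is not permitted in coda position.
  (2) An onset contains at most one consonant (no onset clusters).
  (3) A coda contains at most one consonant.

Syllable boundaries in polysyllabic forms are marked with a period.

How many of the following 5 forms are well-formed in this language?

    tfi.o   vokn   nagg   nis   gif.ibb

tfi.o — violates constraint 2: syllable 1 onset /tf/ has 2 consonants (> 1) → ill-formed
vokn — violates constraint 3: syllable 1 coda /kn/ has 2 consonants (> 1) → ill-formed
nagg — violates constraint 3: syllable 1 coda /gg/ has 2 consonants (> 1) → ill-formed
nis — violates constraint 1: syllable 1 coda contains /s/ → ill-formed
gif.ibb — violates constraint 3: syllable 2 coda /bb/ has 2 consonants (> 1) → ill-formed
No form is well-formed → 0.

0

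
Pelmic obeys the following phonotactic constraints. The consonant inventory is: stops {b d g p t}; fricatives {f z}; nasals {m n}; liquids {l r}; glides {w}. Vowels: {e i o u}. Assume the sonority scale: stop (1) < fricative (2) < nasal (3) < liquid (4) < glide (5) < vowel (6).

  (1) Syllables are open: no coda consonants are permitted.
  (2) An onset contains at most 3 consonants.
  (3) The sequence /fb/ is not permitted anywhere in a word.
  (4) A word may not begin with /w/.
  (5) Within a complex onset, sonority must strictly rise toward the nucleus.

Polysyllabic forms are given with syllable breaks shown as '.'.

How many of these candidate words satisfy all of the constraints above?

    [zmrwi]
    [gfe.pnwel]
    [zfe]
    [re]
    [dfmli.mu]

1

[zmrwi] — violates constraint 2: syllable 1 onset /zmrw/ has 4 consonants (> 3) → phonotactically illegal
[gfe.pnwel] — violates constraint 1: syllable 2 coda /l/ has 1 consonant (> 0) → phonotactically illegal
[zfe] — violates constraint 5: syllable 1 onset /zf/: /z/ (fricative, 2) → /f/ (fricative, 2) does not rise → phonotactically illegal
[re] — σ1 onset /r/, coda /∅/ ok → phonotactically legal
[dfmli.mu] — violates constraint 2: syllable 1 onset /dfml/ has 4 consonants (> 3) → phonotactically illegal
Phonotactically legal: [re] → 1.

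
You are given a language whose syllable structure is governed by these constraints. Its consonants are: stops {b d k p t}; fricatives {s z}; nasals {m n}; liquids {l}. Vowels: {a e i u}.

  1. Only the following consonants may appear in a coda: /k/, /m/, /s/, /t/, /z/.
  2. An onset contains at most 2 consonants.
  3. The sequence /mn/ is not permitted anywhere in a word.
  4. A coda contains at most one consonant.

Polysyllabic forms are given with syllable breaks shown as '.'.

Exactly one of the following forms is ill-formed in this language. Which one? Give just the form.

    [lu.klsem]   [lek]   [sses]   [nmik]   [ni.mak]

[lu.klsem] — violates constraint 2: syllable 2 onset /kls/ has 3 consonants (> 2) → ill-formed
[lek] — σ1 onset /l/, coda /k/ ok → well-formed
[sses] — σ1 onset /ss/ (2C), coda /s/ ok → well-formed
[nmik] — σ1 onset /nm/ (2C), coda /k/ ok → well-formed
[ni.mak] — σ1 onset /n/, coda /∅/ ok; σ2 onset /m/, coda /k/ ok → well-formed

[lu.klsem]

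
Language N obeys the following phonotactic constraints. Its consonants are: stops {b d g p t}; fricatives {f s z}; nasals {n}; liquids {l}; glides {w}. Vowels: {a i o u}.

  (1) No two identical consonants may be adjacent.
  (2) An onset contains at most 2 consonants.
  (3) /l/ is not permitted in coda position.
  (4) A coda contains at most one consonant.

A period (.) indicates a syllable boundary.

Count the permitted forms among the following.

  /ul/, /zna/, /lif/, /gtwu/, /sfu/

/ul/ — violates constraint 3: syllable 1 coda contains /l/ → not permitted
/zna/ — σ1 onset /zn/ (2C), coda /∅/ ok → permitted
/lif/ — σ1 onset /l/, coda /f/ ok → permitted
/gtwu/ — violates constraint 2: syllable 1 onset /gtw/ has 3 consonants (> 2) → not permitted
/sfu/ — σ1 onset /sf/ (2C), coda /∅/ ok → permitted
Permitted: /zna/, /lif/, /sfu/ → 3.

3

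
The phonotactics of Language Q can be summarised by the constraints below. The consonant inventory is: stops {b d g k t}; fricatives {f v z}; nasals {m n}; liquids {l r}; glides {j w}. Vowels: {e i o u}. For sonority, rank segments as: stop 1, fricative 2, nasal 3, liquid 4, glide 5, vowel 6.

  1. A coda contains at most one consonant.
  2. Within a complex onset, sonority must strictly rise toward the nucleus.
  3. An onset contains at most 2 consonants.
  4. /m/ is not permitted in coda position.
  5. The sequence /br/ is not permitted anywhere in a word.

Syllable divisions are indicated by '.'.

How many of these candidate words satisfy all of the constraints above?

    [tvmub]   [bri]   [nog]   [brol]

[tvmub] — violates constraint 3: syllable 1 onset /tvm/ has 3 consonants (> 2) → not permitted
[bri] — violates constraint 5: contains banned sequence /br/ → not permitted
[nog] — σ1 onset /n/, coda /g/ ok → permitted
[brol] — violates constraint 5: contains banned sequence /br/ → not permitted
Permitted: [nog] → 1.

1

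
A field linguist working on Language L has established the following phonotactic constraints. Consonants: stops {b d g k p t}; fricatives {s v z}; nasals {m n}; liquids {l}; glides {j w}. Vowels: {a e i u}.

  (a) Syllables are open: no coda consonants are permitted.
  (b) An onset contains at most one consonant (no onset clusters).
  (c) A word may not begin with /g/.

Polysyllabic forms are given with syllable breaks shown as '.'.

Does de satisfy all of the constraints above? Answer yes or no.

yes

de — σ1 onset /d/, coda /∅/ ok → permitted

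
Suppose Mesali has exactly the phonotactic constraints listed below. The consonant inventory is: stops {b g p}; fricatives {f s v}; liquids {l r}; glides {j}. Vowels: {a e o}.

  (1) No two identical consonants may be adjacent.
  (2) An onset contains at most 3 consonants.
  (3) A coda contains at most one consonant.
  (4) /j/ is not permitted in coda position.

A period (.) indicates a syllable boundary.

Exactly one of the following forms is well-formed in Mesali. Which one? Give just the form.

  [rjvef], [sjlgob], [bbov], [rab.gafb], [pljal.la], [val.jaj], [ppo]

[rjvef]

[rjvef] — σ1 onset /rjv/ (3C), coda /f/ ok → well-formed
[sjlgob] — violates constraint 2: syllable 1 onset /sjlg/ has 4 consonants (> 3) → ill-formed
[bbov] — violates constraint 1: adjacent identical consonants /bb/ → ill-formed
[rab.gafb] — violates constraint 3: syllable 2 coda /fb/ has 2 consonants (> 1) → ill-formed
[pljal.la] — violates constraint 1: adjacent identical consonants /ll/ → ill-formed
[val.jaj] — violates constraint 4: syllable 2 coda contains /j/ → ill-formed
[ppo] — violates constraint 1: adjacent identical consonants /pp/ → ill-formed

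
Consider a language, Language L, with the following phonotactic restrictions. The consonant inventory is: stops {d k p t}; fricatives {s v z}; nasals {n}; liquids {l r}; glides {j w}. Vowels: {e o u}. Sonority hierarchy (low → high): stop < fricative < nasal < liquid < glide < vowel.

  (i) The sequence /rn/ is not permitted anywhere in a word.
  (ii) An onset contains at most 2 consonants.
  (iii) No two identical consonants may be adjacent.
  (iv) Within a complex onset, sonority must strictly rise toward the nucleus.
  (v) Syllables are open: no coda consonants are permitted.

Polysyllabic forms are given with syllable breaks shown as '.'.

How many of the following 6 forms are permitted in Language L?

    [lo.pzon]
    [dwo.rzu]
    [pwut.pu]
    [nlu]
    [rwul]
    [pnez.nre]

[lo.pzon] — violates constraint (v): syllable 2 coda /n/ has 1 consonant (> 0) → not permitted
[dwo.rzu] — violates constraint (iv): syllable 2 onset /rz/: /r/ (liquid, 4) → /z/ (fricative, 2) does not rise → not permitted
[pwut.pu] — violates constraint (v): syllable 1 coda /t/ has 1 consonant (> 0) → not permitted
[nlu] — σ1 onset /nl/ (3→4 rises), coda /∅/ ok → permitted
[rwul] — violates constraint (v): syllable 1 coda /l/ has 1 consonant (> 0) → not permitted
[pnez.nre] — violates constraint (v): syllable 1 coda /z/ has 1 consonant (> 0) → not permitted
Permitted: [nlu] → 1.

1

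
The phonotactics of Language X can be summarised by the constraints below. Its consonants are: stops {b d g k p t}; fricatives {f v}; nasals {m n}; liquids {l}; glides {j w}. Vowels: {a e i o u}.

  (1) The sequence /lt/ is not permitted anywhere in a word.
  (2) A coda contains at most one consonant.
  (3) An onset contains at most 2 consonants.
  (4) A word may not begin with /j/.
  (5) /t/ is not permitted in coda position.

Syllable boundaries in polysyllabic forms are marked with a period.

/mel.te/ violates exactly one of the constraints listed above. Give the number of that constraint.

/mel.te/: contains banned sequence /lt/.
This is a violation of constraint 1: "The sequence /lt/ is not permitted anywhere in a word."
The remaining constraints (2, 3, 4, 5) are satisfied.

1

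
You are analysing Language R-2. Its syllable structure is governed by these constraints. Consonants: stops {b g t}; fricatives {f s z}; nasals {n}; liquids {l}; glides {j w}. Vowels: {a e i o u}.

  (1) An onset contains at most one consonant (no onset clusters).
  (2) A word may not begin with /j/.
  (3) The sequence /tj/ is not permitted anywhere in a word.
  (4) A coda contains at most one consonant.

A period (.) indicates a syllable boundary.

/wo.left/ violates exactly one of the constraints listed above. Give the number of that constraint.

/wo.left/: syllable 2 coda /ft/ has 2 consonants (> 1).
This is a violation of constraint 4: "A coda contains at most one consonant."
The remaining constraints (1, 2, 3) are satisfied.

4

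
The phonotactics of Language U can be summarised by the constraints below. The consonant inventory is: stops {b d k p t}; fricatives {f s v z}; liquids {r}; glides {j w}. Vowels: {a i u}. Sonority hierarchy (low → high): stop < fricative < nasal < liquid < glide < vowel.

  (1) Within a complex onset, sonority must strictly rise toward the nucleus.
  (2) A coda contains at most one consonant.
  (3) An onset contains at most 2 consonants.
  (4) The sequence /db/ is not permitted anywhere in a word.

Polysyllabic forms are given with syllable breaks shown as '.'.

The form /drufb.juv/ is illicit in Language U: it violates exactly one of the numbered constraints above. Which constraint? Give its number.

/drufb.juv/: syllable 1 coda /fb/ has 2 consonants (> 1).
This is a violation of constraint 2: "A coda contains at most one consonant."
The remaining constraints (1, 3, 4) are satisfied.

2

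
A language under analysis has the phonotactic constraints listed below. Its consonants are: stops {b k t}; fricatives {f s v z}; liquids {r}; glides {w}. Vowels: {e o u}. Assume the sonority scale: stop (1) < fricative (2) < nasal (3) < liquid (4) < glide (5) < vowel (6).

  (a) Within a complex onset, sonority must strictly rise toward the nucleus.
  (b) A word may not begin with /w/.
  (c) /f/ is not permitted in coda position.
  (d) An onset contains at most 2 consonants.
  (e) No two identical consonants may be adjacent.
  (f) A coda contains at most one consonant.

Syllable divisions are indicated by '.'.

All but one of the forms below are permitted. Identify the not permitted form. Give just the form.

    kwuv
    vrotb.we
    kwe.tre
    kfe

vrotb.we

kwuv — σ1 onset /kw/ (1→5 rises), coda /v/ ok → permitted
vrotb.we — violates constraint (f): syllable 1 coda /tb/ has 2 consonants (> 1) → not permitted
kwe.tre — σ1 onset /kw/ (1→5 rises), coda /∅/ ok; σ2 onset /tr/ (1→4 rises), coda /∅/ ok → permitted
kfe — σ1 onset /kf/ (1→2 rises), coda /∅/ ok → permitted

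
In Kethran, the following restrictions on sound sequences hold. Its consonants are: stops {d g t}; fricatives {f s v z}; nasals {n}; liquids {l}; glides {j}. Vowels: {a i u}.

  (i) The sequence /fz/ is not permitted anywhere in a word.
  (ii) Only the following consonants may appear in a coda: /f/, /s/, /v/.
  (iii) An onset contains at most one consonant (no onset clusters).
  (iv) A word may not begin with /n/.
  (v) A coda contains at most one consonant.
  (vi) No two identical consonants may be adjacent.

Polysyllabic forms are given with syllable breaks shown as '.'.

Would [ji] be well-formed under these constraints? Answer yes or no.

yes

[ji] — σ1 onset /j/, coda /∅/ ok → well-formed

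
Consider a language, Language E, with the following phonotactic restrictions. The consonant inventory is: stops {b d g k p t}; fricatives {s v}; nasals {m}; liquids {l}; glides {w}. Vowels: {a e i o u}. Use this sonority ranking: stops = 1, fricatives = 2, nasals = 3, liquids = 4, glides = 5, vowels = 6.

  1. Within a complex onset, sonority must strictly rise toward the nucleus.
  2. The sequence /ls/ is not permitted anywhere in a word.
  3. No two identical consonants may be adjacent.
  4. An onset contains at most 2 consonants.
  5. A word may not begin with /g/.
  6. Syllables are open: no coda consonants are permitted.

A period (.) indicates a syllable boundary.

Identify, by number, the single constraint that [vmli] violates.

4

[vmli]: syllable 1 onset /vml/ has 3 consonants (> 2).
This is a violation of constraint 4: "An onset contains at most 2 consonants."
The remaining constraints (1, 2, 3, 5, 6) are satisfied.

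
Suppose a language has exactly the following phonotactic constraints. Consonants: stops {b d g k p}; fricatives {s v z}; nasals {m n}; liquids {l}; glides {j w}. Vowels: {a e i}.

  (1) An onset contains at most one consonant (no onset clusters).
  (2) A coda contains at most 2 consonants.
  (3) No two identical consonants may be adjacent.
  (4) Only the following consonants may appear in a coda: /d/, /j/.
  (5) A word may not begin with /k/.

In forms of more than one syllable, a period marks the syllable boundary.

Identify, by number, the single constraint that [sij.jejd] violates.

[sij.jejd]: adjacent identical consonants /jj/.
This is a violation of constraint 3: "No two identical consonants may be adjacent."
The remaining constraints (1, 2, 4, 5) are satisfied.

3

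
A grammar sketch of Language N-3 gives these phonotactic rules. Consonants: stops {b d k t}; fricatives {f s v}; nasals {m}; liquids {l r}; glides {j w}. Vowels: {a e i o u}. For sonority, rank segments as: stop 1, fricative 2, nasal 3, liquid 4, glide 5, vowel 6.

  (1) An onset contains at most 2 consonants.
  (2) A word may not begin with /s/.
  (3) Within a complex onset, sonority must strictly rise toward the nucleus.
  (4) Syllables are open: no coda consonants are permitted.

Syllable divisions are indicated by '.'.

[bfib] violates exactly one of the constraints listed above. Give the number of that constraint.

4

[bfib]: syllable 1 coda /b/ has 1 consonant (> 0).
This is a violation of constraint 4: "Syllables are open: no coda consonants are permitted."
The remaining constraints (1, 2, 3) are satisfied.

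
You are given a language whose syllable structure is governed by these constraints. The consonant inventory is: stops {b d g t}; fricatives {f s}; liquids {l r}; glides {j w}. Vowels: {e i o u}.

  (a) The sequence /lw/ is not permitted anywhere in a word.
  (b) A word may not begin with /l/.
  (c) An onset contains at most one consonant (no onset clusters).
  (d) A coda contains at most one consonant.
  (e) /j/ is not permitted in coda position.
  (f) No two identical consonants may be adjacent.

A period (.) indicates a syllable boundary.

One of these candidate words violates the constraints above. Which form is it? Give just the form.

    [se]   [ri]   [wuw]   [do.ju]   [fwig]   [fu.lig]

[se] — σ1 onset /s/, coda /∅/ ok → licit
[ri] — σ1 onset /r/, coda /∅/ ok → licit
[wuw] — σ1 onset /w/, coda /w/ ok → licit
[do.ju] — σ1 onset /d/, coda /∅/ ok; σ2 onset /j/, coda /∅/ ok → licit
[fwig] — violates constraint (c): syllable 1 onset /fw/ has 2 consonants (> 1) → illicit
[fu.lig] — σ1 onset /f/, coda /∅/ ok; σ2 onset /l/, coda /g/ ok → licit

[fwig]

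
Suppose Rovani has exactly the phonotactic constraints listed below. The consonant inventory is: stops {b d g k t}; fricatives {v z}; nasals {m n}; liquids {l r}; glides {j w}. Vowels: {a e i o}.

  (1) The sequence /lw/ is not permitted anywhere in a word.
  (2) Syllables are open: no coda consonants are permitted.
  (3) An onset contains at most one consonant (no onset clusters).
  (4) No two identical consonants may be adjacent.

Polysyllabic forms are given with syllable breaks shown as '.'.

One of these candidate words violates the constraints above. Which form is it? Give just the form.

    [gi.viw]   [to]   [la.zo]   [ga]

[gi.viw] — violates constraint 2: syllable 2 coda /w/ has 1 consonant (> 0) → ill-formed
[to] — σ1 onset /t/, coda /∅/ ok → well-formed
[la.zo] — σ1 onset /l/, coda /∅/ ok; σ2 onset /z/, coda /∅/ ok → well-formed
[ga] — σ1 onset /g/, coda /∅/ ok → well-formed

[gi.viw]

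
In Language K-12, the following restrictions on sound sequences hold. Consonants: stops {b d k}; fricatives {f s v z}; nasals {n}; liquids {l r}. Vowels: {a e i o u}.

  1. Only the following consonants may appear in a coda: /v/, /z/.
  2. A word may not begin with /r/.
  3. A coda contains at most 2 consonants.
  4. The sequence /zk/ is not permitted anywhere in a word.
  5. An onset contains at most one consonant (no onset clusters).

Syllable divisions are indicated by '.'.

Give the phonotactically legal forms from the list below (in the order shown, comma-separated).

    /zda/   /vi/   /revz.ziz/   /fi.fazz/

/vi/, /fi.fazz/

/zda/ — violates constraint 5: syllable 1 onset /zd/ has 2 consonants (> 1) → phonotactically illegal
/vi/ — σ1 onset /v/, coda /∅/ ok → phonotactically legal
/revz.ziz/ — violates constraint 2: word begins with /r/ → phonotactically illegal
/fi.fazz/ — σ1 onset /f/, coda /∅/ ok; σ2 onset /f/, coda /zz/ (2C) ok → phonotactically legal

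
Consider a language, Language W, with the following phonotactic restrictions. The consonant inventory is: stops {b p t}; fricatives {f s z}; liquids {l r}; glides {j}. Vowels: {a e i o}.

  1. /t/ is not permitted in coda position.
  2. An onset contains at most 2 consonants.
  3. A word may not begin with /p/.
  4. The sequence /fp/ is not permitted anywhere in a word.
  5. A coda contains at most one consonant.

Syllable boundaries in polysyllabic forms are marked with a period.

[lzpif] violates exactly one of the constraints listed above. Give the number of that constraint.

[lzpif]: syllable 1 onset /lzp/ has 3 consonants (> 2).
This is a violation of constraint 2: "An onset contains at most 2 consonants."
The remaining constraints (1, 3, 4, 5) are satisfied.

2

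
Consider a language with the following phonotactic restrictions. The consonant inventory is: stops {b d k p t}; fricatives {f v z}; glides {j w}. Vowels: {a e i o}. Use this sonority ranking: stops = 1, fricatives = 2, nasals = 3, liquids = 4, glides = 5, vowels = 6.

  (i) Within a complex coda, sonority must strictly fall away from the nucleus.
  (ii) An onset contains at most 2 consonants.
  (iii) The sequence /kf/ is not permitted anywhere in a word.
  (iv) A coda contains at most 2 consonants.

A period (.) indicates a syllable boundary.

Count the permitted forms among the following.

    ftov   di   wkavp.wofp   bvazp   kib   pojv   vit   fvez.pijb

ftov — σ1 onset /ft/ (2C), coda /v/ ok → permitted
di — σ1 onset /d/, coda /∅/ ok → permitted
wkavp.wofp — σ1 onset /wk/ (2C), coda /vp/ (2→1 falls) ok; σ2 onset /w/, coda /fp/ (2→1 falls) ok → permitted
bvazp — σ1 onset /bv/ (2C), coda /zp/ (2→1 falls) ok → permitted
kib — σ1 onset /k/, coda /b/ ok → permitted
pojv — σ1 onset /p/, coda /jv/ (5→2 falls) ok → permitted
vit — σ1 onset /v/, coda /t/ ok → permitted
fvez.pijb — σ1 onset /fv/ (2C), coda /z/ ok; σ2 onset /p/, coda /jb/ (5→1 falls) ok → permitted
Permitted: ftov, di, wkavp.wofp, bvazp, kib, pojv, vit, fvez.pijb → 8.

8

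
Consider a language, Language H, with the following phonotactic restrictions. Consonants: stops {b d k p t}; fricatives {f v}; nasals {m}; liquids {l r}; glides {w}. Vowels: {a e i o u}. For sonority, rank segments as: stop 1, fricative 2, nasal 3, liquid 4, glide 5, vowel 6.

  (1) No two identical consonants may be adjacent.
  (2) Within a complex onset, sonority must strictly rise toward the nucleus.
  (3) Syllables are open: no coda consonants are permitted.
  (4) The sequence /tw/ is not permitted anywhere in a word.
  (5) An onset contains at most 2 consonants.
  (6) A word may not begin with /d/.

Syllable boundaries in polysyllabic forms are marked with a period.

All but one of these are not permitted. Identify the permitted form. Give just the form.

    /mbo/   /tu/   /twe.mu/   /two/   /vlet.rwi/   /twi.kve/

/tu/

/mbo/ — violates constraint 2: syllable 1 onset /mb/: /m/ (nasal, 3) → /b/ (stop, 1) does not rise → not permitted
/tu/ — σ1 onset /t/, coda /∅/ ok → permitted
/twe.mu/ — violates constraint 4: contains banned sequence /tw/ → not permitted
/two/ — violates constraint 4: contains banned sequence /tw/ → not permitted
/vlet.rwi/ — violates constraint 3: syllable 1 coda /t/ has 1 consonant (> 0) → not permitted
/twi.kve/ — violates constraint 4: contains banned sequence /tw/ → not permitted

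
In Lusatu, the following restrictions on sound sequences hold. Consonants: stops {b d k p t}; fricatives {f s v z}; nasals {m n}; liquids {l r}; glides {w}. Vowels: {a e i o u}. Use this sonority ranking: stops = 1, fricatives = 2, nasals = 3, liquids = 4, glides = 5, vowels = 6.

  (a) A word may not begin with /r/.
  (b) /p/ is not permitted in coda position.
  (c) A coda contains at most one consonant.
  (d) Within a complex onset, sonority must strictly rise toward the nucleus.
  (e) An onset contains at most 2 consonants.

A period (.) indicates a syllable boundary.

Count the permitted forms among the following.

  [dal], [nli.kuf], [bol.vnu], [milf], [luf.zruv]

4

[dal] — σ1 onset /d/, coda /l/ ok → permitted
[nli.kuf] — σ1 onset /nl/ (3→4 rises), coda /∅/ ok; σ2 onset /k/, coda /f/ ok → permitted
[bol.vnu] — σ1 onset /b/, coda /l/ ok; σ2 onset /vn/ (2→3 rises), coda /∅/ ok → permitted
[milf] — violates constraint (c): syllable 1 coda /lf/ has 2 consonants (> 1) → not permitted
[luf.zruv] — σ1 onset /l/, coda /f/ ok; σ2 onset /zr/ (2→4 rises), coda /v/ ok → permitted
Permitted: [dal], [nli.kuf], [bol.vnu], [luf.zruv] → 4.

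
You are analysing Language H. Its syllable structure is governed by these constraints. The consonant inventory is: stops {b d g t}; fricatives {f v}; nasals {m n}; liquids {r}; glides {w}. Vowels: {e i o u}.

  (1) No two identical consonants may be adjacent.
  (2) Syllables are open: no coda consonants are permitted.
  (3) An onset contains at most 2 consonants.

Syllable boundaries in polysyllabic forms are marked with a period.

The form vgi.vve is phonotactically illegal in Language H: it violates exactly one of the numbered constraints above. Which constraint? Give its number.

vgi.vve: adjacent identical consonants /vv/.
This is a violation of constraint 1: "No two identical consonants may be adjacent."
The remaining constraints (2, 3) are satisfied.

1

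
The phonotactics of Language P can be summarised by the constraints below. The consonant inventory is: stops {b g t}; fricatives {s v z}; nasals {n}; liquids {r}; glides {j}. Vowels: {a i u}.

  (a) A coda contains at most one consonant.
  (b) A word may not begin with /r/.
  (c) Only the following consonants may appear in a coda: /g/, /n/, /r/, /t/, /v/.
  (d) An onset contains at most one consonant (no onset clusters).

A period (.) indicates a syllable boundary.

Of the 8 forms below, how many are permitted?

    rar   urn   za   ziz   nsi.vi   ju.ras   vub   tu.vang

1

rar — violates constraint (b): word begins with /r/ → not permitted
urn — violates constraint (a): syllable 1 coda /rn/ has 2 consonants (> 1) → not permitted
za — σ1 onset /z/, coda /∅/ ok → permitted
ziz — violates constraint (c): syllable 1 coda contains /z/, which is not a licensed coda consonant → not permitted
nsi.vi — violates constraint (d): syllable 1 onset /ns/ has 2 consonants (> 1) → not permitted
ju.ras — violates constraint (c): syllable 2 coda contains /s/, which is not a licensed coda consonant → not permitted
vub — violates constraint (c): syllable 1 coda contains /b/, which is not a licensed coda consonant → not permitted
tu.vang — violates constraint (a): syllable 2 coda /ng/ has 2 consonants (> 1) → not permitted
Permitted: za → 1.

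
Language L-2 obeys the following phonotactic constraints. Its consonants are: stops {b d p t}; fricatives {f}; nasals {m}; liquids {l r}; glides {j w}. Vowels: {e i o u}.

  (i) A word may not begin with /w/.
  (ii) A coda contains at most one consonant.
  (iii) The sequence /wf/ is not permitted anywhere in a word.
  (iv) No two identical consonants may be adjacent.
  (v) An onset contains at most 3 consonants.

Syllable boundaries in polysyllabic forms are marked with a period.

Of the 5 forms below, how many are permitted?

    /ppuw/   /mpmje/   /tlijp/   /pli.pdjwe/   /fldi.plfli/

0

/ppuw/ — violates constraint (iv): adjacent identical consonants /pp/ → not permitted
/mpmje/ — violates constraint (v): syllable 1 onset /mpmj/ has 4 consonants (> 3) → not permitted
/tlijp/ — violates constraint (ii): syllable 1 coda /jp/ has 2 consonants (> 1) → not permitted
/pli.pdjwe/ — violates constraint (v): syllable 2 onset /pdjw/ has 4 consonants (> 3) → not permitted
/fldi.plfli/ — violates constraint (v): syllable 2 onset /plfl/ has 4 consonants (> 3) → not permitted
No form is permitted → 0.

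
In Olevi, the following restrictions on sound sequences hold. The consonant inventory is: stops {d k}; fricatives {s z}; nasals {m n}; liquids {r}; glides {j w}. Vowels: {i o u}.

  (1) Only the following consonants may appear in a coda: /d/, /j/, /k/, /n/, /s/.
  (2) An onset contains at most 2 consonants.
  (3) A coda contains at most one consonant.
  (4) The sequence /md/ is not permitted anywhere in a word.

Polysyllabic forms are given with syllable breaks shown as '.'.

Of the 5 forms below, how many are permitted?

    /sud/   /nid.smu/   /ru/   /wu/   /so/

/sud/ — σ1 onset /s/, coda /d/ ok → permitted
/nid.smu/ — σ1 onset /n/, coda /d/ ok; σ2 onset /sm/ (2C), coda /∅/ ok → permitted
/ru/ — σ1 onset /r/, coda /∅/ ok → permitted
/wu/ — σ1 onset /w/, coda /∅/ ok → permitted
/so/ — σ1 onset /s/, coda /∅/ ok → permitted
Permitted: /sud/, /nid.smu/, /ru/, /wu/, /so/ → 5.

5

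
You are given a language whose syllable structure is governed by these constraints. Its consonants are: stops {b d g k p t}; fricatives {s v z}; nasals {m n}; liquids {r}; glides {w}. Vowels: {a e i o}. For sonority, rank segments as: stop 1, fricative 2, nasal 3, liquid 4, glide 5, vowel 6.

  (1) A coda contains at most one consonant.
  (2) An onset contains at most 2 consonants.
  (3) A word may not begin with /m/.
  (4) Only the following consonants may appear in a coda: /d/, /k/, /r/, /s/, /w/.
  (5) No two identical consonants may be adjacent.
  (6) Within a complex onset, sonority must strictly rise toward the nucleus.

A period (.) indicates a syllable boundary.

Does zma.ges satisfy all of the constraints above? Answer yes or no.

zma.ges — σ1 onset /zm/ (2→3 rises), coda /∅/ ok; σ2 onset /g/, coda /s/ ok → well-formed

yes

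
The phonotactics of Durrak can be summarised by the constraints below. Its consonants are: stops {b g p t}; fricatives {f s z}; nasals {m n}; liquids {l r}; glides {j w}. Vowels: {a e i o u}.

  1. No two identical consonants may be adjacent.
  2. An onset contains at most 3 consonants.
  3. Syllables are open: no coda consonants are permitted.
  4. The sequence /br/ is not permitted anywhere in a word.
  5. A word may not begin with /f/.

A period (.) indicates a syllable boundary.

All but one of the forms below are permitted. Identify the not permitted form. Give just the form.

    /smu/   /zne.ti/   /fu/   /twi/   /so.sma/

/fu/

/smu/ — σ1 onset /sm/ (2C), coda /∅/ ok → permitted
/zne.ti/ — σ1 onset /zn/ (2C), coda /∅/ ok; σ2 onset /t/, coda /∅/ ok → permitted
/fu/ — violates constraint 5: word begins with /f/ → not permitted
/twi/ — σ1 onset /tw/ (2C), coda /∅/ ok → permitted
/so.sma/ — σ1 onset /s/, coda /∅/ ok; σ2 onset /sm/ (2C), coda /∅/ ok → permitted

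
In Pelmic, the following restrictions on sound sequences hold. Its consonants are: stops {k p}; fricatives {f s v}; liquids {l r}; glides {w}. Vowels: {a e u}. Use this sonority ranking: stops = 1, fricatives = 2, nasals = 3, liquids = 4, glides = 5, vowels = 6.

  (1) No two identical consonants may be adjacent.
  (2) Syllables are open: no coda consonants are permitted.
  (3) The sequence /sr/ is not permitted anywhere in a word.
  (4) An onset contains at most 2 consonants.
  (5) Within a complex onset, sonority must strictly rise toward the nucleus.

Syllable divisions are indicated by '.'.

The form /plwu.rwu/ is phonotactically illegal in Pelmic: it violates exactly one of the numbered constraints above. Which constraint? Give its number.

/plwu.rwu/: syllable 1 onset /plw/ has 3 consonants (> 2).
This is a violation of constraint 4: "An onset contains at most 2 consonants."
The remaining constraints (1, 2, 3, 5) are satisfied.

4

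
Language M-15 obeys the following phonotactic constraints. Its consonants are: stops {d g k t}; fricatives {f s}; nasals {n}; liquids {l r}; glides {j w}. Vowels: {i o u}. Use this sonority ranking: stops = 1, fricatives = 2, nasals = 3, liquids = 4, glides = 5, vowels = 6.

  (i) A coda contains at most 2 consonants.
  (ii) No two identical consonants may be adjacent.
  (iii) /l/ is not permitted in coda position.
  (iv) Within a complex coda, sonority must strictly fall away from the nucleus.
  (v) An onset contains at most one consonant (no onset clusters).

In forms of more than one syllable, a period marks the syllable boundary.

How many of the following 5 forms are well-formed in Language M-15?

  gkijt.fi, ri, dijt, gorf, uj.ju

gkijt.fi — violates constraint (v): syllable 1 onset /gk/ has 2 consonants (> 1) → ill-formed
ri — σ1 onset /r/, coda /∅/ ok → well-formed
dijt — σ1 onset /d/, coda /jt/ (5→1 falls) ok → well-formed
gorf — σ1 onset /g/, coda /rf/ (4→2 falls) ok → well-formed
uj.ju — violates constraint (ii): adjacent identical consonants /jj/ → ill-formed
Well-formed: ri, dijt, gorf → 3.

3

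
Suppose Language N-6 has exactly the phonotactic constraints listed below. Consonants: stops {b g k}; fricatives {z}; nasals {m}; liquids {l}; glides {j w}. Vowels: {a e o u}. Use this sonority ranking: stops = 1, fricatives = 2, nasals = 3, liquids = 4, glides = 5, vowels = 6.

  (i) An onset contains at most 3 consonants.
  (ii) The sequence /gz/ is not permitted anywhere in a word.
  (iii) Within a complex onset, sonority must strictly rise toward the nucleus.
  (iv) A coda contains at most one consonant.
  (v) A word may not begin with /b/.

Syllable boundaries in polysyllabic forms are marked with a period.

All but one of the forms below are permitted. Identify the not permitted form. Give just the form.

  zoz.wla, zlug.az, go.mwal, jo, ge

zoz.wla — violates constraint (iii): syllable 2 onset /wl/: /w/ (glide, 5) → /l/ (liquid, 4) does not rise → not permitted
zlug.az — σ1 onset /zl/ (2→4 rises), coda /g/ ok; σ2 onset /∅/, coda /z/ ok → permitted
go.mwal — σ1 onset /g/, coda /∅/ ok; σ2 onset /mw/ (3→5 rises), coda /l/ ok → permitted
jo — σ1 onset /j/, coda /∅/ ok → permitted
ge — σ1 onset /g/, coda /∅/ ok → permitted

zoz.wla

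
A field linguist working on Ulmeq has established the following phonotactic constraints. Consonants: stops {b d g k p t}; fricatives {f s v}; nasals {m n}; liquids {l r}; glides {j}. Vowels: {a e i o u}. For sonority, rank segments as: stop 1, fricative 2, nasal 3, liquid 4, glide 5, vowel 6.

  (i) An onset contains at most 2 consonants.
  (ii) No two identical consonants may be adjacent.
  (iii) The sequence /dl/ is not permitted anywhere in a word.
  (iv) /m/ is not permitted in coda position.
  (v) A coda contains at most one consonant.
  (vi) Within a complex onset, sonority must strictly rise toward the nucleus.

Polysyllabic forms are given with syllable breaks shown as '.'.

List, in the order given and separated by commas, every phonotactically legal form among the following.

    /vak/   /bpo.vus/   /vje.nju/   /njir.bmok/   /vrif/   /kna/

/vak/ — σ1 onset /v/, coda /k/ ok → phonotactically legal
/bpo.vus/ — violates constraint (vi): syllable 1 onset /bp/: /b/ (stop, 1) → /p/ (stop, 1) does not rise → phonotactically illegal
/vje.nju/ — σ1 onset /vj/ (2→5 rises), coda /∅/ ok; σ2 onset /nj/ (3→5 rises), coda /∅/ ok → phonotactically legal
/njir.bmok/ — σ1 onset /nj/ (3→5 rises), coda /r/ ok; σ2 onset /bm/ (1→3 rises), coda /k/ ok → phonotactically legal
/vrif/ — σ1 onset /vr/ (2→4 rises), coda /f/ ok → phonotactically legal
/kna/ — σ1 onset /kn/ (1→3 rises), coda /∅/ ok → phonotactically legal

/vak/, /vje.nju/, /njir.bmok/, /vrif/, /kna/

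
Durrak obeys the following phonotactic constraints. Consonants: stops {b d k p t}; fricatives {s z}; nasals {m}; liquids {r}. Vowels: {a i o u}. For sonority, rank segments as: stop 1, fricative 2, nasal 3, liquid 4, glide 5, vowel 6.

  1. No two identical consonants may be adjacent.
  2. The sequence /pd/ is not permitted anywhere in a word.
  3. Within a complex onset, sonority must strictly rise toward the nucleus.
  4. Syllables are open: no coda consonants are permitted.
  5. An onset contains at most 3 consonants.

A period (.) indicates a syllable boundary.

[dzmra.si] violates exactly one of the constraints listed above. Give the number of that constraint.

5

[dzmra.si]: syllable 1 onset /dzmr/ has 4 consonants (> 3).
This is a violation of constraint 5: "An onset contains at most 3 consonants."
The remaining constraints (1, 2, 3, 4) are satisfied.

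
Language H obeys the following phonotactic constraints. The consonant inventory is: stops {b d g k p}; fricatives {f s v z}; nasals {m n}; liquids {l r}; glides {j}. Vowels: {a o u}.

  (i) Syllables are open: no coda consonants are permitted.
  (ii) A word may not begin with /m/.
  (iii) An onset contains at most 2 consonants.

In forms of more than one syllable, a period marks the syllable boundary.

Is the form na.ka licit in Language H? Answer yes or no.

yes

na.ka — σ1 onset /n/, coda /∅/ ok; σ2 onset /k/, coda /∅/ ok → licit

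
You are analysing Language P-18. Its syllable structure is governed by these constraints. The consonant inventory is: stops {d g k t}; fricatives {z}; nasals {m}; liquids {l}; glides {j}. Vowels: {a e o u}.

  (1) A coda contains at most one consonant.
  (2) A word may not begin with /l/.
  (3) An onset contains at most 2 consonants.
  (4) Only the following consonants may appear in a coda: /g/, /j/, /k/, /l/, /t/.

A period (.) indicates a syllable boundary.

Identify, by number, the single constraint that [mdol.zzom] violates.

4

[mdol.zzom]: syllable 2 coda contains /m/, which is not a licensed coda consonant.
This is a violation of constraint 4: "Only the following consonants may appear in a coda: /g/, /j/, /k/, /l/, /t/."
The remaining constraints (1, 2, 3) are satisfied.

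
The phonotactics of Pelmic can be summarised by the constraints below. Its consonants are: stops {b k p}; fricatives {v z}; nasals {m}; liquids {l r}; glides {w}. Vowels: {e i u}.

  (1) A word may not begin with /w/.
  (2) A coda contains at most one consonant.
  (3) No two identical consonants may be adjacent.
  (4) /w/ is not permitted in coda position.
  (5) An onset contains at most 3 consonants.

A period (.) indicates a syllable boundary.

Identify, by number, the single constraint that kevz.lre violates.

kevz.lre: syllable 1 coda /vz/ has 2 consonants (> 1).
This is a violation of constraint 2: "A coda contains at most one consonant."
The remaining constraints (1, 3, 4, 5) are satisfied.

2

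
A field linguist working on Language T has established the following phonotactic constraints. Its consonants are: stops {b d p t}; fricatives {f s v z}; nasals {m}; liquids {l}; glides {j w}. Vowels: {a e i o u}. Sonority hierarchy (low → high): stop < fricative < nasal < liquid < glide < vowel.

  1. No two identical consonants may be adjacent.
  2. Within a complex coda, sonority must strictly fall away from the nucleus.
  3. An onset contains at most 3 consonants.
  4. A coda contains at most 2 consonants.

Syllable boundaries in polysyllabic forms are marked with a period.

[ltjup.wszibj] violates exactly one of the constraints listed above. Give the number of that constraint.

2

[ltjup.wszibj]: syllable 2 coda /bj/: /b/ (stop, 1) → /j/ (glide, 5) does not fall.
This is a violation of constraint 2: "Within a complex coda, sonority must strictly fall away from the nucleus."
The remaining constraints (1, 3, 4) are satisfied.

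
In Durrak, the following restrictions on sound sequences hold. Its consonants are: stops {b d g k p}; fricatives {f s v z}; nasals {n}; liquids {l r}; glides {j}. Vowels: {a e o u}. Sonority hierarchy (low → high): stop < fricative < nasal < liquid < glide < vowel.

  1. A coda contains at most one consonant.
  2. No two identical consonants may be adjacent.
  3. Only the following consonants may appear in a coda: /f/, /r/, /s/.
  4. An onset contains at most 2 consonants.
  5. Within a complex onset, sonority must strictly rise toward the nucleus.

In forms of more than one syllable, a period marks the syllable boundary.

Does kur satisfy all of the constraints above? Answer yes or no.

yes

kur — σ1 onset /k/, coda /r/ ok → well-formed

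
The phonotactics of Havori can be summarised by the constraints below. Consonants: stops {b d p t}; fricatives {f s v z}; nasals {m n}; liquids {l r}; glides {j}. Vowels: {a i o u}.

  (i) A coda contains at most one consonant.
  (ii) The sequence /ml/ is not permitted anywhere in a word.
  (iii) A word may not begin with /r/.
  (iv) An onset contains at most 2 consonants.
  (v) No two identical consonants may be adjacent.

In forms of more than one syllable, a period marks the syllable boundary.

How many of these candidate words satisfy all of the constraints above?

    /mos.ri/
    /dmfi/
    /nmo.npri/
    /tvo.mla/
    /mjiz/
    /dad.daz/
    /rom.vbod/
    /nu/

3

/mos.ri/ — σ1 onset /m/, coda /s/ ok; σ2 onset /r/, coda /∅/ ok → well-formed
/dmfi/ — violates constraint (iv): syllable 1 onset /dmf/ has 3 consonants (> 2) → ill-formed
/nmo.npri/ — violates constraint (iv): syllable 2 onset /npr/ has 3 consonants (> 2) → ill-formed
/tvo.mla/ — violates constraint (ii): contains banned sequence /ml/ → ill-formed
/mjiz/ — σ1 onset /mj/ (2C), coda /z/ ok → well-formed
/dad.daz/ — violates constraint (v): adjacent identical consonants /dd/ → ill-formed
/rom.vbod/ — violates constraint (iii): word begins with /r/ → ill-formed
/nu/ — σ1 onset /n/, coda /∅/ ok → well-formed
Well-formed: /mos.ri/, /mjiz/, /nu/ → 3.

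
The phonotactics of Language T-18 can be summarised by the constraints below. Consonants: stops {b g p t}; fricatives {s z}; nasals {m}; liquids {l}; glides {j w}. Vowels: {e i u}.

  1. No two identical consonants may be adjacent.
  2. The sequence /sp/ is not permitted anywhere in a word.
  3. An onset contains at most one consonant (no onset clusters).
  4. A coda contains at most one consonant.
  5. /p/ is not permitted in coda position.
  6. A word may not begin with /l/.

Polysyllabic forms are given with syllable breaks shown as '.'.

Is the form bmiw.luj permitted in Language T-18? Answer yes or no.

no

bmiw.luj — violates constraint 3: syllable 1 onset /bm/ has 2 consonants (> 1) → not permitted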